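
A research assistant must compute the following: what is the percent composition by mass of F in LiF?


M(LiF) = 1×6.94 + 1×19.0 = 25.94 g/mol
Mass of F = 1 × 19.0 = 19.00 g/mol
% F = 19.00/25.94 × 100 = 73.25%

73.25%


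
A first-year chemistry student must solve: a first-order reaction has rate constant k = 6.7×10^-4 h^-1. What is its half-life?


t½ = ln2/k = 0.693147/(6.7×10^-4 h^-1)
= 1035 h

1035 h


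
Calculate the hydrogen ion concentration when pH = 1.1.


[H+] = 10^(-pH) = 10^(-1.1)
= 7.94×10^-2 M

7.94×10^-2 M


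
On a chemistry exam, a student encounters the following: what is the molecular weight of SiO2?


M(SiO2) = 1×28.09 + 2×16.0
= 28.09 + 32.0
= 60.09 g/mol

60.09 g/mol


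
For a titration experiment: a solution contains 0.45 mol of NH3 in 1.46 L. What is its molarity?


M = n/V = 0.45/1.46 = 0.308 mol/L

0.308 M


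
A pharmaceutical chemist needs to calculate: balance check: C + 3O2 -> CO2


Equation: C + 3O2 -> CO2
Check atoms: C: 1=1, O: 6≠2
Not balanced

No, not balanced


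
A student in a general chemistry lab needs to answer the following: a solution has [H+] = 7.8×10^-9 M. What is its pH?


pH = -log10([H+]) = -log10(7.8×10^-9)
= 9 - log10(7.8)
= 9 - 0.89
= 8.11

8.11


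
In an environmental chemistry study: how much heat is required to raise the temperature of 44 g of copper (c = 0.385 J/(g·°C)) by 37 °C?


q = mcΔT = 44 × 0.385 × 37
= 626.78 J

626.78 J


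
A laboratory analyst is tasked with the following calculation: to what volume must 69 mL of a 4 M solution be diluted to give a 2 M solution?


C1V1 = C2V2
4 × 69 = 2 × V2
V2 = 276/2 = 138.0 mL

138.0 mL


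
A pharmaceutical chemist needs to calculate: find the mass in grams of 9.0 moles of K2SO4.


M(K2SO4) = 174.27 g/mol
mass = n × M = 9.0 × 174.27 = 1568.43 g

1568.43 g


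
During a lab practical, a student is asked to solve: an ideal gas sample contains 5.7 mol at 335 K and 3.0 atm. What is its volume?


PV = nRT  (R = 0.08206 L·atm/(mol·K))
V = nRT/P = 5.7×0.08206×335/3.0
= 52.231 L

52.231 L


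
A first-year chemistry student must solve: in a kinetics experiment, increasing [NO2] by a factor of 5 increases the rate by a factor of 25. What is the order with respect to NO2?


rate ∝ [NO2]^n
5^n = 25 → n = 2
Order in NO2: 2

2


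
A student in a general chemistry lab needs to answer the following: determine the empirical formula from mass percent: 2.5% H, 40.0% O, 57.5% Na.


Assume 100 g sample. Moles of each element:
  H: 2.5/1.008 = 2.48 mol
  O: 40.0/16.0 = 2.5 mol
  Na: 57.5/22.99 = 2.501 mol
Divide by smallest (2.48):
  H: 2.48/2.48 = 1.0
  O: 2.5/2.48 = 1.01
  Na: 2.501/2.48 = 1.01
Empirical formula: NaOH

NaOH


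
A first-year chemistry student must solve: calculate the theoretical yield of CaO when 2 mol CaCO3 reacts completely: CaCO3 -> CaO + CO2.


Mole ratio CaO:CaCO3 = 1:1
n(CaO) = 2 × 1/1 = 2.000 mol
mass = 2.000 × 56.08 = 112.16 g

112.16 g


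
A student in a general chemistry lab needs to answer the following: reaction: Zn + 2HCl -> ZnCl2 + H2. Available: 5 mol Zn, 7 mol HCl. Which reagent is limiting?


Mole ratio available / coefficient:
  Zn: 5/1 = 5.000
  HCl: 7/2 = 3.500
Smaller ratio is limiting.

HCl


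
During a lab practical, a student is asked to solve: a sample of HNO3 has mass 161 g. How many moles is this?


M(HNO3) = 63.02 g/mol
n = mass/M = 161/63.02 = 2.5547 mol

2.5547 mol


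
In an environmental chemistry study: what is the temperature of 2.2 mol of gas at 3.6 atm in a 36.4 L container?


PV = nRT  (R = 0.08206 L·atm/(mol·K))
T = PV/(nR) = 3.6×36.4/(2.2×0.08206)
= 131.04/0.180532
= 725.85 K

725.85 K


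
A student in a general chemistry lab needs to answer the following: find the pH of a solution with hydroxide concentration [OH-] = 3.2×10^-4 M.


pOH = -log10([OH-]) = -log10(3.2×10^-4)
= 4 - log10(3.2) = 3.49
pH = 14 - pOH = 14 - 3.49 = 10.51

10.51


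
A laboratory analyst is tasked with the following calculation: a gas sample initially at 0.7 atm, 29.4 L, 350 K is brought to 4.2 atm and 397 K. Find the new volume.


P1V1/T1 = P2V2/T2
V2 = P1V1T2/(T1P2)
= 0.7×29.4×397/(350×4.2)
= 5.558 L

5.558 L


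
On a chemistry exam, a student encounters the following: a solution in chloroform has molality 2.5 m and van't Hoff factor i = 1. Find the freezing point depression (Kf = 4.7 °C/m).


ΔTf = Kf × m × i
= 4.7 × 2.5 × 1
= 11.75 °C

11.75 °C


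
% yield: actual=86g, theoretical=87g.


% yield = actual/theoretical × 100
= 86/87 × 100
= 98.85%

98.85%


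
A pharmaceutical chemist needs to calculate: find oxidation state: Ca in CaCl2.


Group 2 metal: +2
Oxidation number: +2

+2


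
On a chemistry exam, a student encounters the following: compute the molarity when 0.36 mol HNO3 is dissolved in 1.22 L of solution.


M = n/V = 0.36/1.22 = 0.295 mol/L

0.295 M


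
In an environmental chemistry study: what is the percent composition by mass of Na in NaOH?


M(NaOH) = 1×22.99 + 1×16.0 + 1×1.008 = 39.998 g/mol
Mass of Na = 1 × 22.99 = 22.99 g/mol
% Na = 22.99/39.998 × 100 = 57.48%

57.48%


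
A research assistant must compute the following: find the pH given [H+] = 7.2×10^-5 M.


pH = -log10([H+]) = -log10(7.2×10^-5)
= 5 - log10(7.2)
= 5 - 0.86
= 4.14

4.14


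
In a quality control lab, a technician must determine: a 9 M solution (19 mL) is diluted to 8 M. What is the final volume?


C1V1 = C2V2
9 × 19 = 8 × V2
V2 = 171/8 = 21.38 mL

21.38 mL


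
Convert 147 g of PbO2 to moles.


M(PbO2) = 239.2 g/mol
n = mass/M = 147/239.2 = 0.6145 mol

0.6145 mol


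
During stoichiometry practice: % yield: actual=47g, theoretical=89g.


% yield = actual/theoretical × 100
= 47/89 × 100
= 52.81%

52.81%


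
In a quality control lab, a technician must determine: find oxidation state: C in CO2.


x + 2(-2) = 0, so x = +4
Oxidation number: +4

+4


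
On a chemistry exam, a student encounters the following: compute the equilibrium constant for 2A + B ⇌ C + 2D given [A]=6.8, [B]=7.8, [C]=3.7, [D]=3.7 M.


Kc = [C][D]^2/([A]^2[B])
= (3.7^1 × 3.7^2)/(6.8^2 × 7.8^1)
= 50.653/360.672
= 0.1404

0.1404


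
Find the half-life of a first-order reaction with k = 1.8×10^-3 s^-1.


t½ = ln2/k = 0.693147/(1.8×10^-3 s^-1)
= 385.1 s

385.1 s


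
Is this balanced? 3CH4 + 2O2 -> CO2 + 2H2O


Equation: 3CH4 + 2O2 -> CO2 + 2H2O
Check atoms: C: 3≠1, H: 12≠4, O: 4=4
Not balanced

No, not balanced


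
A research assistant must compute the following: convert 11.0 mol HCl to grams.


M(HCl) = 36.46 g/mol
mass = n × M = 11.0 × 36.46 = 401.06 g

401.06 g


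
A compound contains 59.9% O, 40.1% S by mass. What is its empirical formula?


Assume 100 g sample. Moles of each element:
  O: 59.9/16.0 = 3.744 mol
  S: 40.1/32.07 = 1.25 mol
Divide by smallest (1.25):
  O: 3.744/1.25 = 3.0
  S: 1.25/1.25 = 1.0
Empirical formula: SO3

SO3


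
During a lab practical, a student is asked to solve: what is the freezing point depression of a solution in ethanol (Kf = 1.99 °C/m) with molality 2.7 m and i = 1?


ΔTf = Kf × m × i
= 1.99 × 2.7 × 1
= 5.373 °C

5.373 °C


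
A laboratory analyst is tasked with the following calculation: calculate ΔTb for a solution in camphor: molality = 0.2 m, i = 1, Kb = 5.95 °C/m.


ΔTb = Kb × m × i
= 5.95 × 0.2 × 1
= 1.19 °C

1.19 °C


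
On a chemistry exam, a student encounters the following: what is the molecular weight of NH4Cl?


M(NH4Cl) = 1×14.01 + 4×1.008 + 1×35.45
= 14.01 + 4.03 + 35.45
= 53.49 g/mol

53.49 g/mol


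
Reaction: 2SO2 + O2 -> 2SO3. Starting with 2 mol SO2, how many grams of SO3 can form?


Mole ratio SO3:SO2 = 2:2
n(SO3) = 2 × 2/2 = 2.000 mol
mass = 2.000 × 80.07 = 160.14 g

160.14 g


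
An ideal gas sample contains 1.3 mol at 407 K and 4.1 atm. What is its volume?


PV = nRT  (R = 0.08206 L·atm/(mol·K))
V = nRT/P = 1.3×0.08206×407/4.1
= 10.59 L

10.59 L


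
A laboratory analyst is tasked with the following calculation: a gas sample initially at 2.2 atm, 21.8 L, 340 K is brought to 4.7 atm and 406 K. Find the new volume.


P1V1/T1 = P2V2/T2
V2 = P1V1T2/(T1P2)
= 2.2×21.8×406/(340×4.7)
= 12.185 L

12.185 L


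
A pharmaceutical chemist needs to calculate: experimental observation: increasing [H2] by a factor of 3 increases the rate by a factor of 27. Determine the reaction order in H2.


rate ∝ [H2]^n
3^n = 27 → n = 3
Order in H2: 3

3


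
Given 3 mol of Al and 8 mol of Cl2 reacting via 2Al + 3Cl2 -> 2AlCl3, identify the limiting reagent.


Mole ratio available / coefficient:
  Al: 3/2 = 1.500
  Cl2: 8/3 = 2.667
Smaller ratio is limiting.

Al


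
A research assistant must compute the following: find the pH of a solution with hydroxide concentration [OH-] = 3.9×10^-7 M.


pOH = -log10([OH-]) = -log10(3.9×10^-7)
= 7 - log10(3.9) = 6.41
pH = 14 - pOH = 14 - 6.41 = 7.59

7.59


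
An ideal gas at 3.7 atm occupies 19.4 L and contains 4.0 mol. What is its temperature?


PV = nRT  (R = 0.08206 L·atm/(mol·K))
T = PV/(nR) = 3.7×19.4/(4.0×0.08206)
= 71.78/0.328240
= 218.68 K

218.68 K


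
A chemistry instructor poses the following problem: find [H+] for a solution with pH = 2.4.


[H+] = 10^(-pH) = 10^(-2.4)
= 3.98×10^-3 M

3.98×10^-3 M


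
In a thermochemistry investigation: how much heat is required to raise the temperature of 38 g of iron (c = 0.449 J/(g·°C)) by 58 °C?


q = mcΔT = 38 × 0.449 × 58
= 989.60 J

989.60 J


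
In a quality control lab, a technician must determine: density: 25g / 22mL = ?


ρ = mass/volume
= 25/22
= 1.136 g/mL

1.136 g/mL


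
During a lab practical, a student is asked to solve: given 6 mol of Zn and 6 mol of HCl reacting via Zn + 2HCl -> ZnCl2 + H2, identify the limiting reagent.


Mole ratio available / coefficient:
  Zn: 6/1 = 6.000
  HCl: 6/2 = 3.000
Smaller ratio is limiting.

HCl


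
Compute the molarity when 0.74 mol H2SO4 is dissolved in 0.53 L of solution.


M = n/V = 0.74/0.53 = 1.396 mol/L

1.396 M


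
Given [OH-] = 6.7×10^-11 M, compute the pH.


pOH = -log10([OH-]) = -log10(6.7×10^-11)
= 11 - log10(6.7) = 10.17
pH = 14 - pOH = 14 - 10.17 = 3.83

3.83


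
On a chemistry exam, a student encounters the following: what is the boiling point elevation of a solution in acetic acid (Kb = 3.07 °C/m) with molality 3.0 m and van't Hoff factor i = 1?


ΔTb = Kb × m × i
= 3.07 × 3.0 × 1
= 9.21 °C

9.21 °C


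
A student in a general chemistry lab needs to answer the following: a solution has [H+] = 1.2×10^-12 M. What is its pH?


pH = -log10([H+]) = -log10(1.2×10^-12)
= 12 - log10(1.2)
= 12 - 0.08
= 11.92

11.92


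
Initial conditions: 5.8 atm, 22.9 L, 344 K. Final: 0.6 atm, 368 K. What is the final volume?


P1V1/T1 = P2V2/T2
V2 = P1V1T2/(T1P2)
= 5.8×22.9×368/(344×0.6)
= 236.811 L

236.811 L


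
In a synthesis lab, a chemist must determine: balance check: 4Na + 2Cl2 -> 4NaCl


Equation: 4Na + 2Cl2 -> 4NaCl
Check atoms: Cl: 4=4, Na: 4=4
Balanced

Yes, balanced


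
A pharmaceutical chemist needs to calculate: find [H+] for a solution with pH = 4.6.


[H+] = 10^(-pH) = 10^(-4.6)
= 2.51×10^-5 M

2.51×10^-5 M


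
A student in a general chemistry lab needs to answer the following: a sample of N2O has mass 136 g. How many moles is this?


M(N2O) = 44.02 g/mol
n = mass/M = 136/44.02 = 3.0895 mol

3.0895 mol


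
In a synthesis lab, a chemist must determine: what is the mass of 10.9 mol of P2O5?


M(P2O5) = 141.94 g/mol
mass = n × M = 10.9 × 141.94 = 1547.15 g

1547.15 g


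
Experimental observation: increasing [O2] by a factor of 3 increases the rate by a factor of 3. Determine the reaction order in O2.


rate ∝ [O2]^n
3^n = 3 → n = 1
Order in O2: 1

1


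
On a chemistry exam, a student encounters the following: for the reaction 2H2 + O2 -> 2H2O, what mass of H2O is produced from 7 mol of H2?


Mole ratio H2O:H2 = 2:2
n(H2O) = 7 × 2/2 = 7.000 mol
mass = 7.000 × 18.02 = 126.14 g

126.14 g


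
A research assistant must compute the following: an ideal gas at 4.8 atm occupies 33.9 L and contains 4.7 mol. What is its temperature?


PV = nRT  (R = 0.08206 L·atm/(mol·K))
T = PV/(nR) = 4.8×33.9/(4.7×0.08206)
= 162.72/0.385682
= 421.90 K

421.90 K


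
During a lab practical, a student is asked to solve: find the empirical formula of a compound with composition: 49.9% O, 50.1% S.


Assume 100 g sample. Moles of each element:
  O: 49.9/16.0 = 3.119 mol
  S: 50.1/32.07 = 1.562 mol
Divide by smallest (1.562):
  O: 3.119/1.562 = 2.0
  S: 1.562/1.562 = 1.0
Empirical formula: SO2

SO2


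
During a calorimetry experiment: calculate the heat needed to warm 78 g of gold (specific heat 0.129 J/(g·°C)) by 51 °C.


q = mcΔT = 78 × 0.129 × 51
= 513.16 J

513.16 J


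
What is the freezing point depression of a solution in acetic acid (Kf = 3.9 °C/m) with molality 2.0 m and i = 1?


ΔTf = Kf × m × i
= 3.9 × 2.0 × 1
= 7.8 °C

7.8 °C


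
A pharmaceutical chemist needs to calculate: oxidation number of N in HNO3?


(+1) + x + 3(-2) = 0, so x = +5
Oxidation number: +5

+5


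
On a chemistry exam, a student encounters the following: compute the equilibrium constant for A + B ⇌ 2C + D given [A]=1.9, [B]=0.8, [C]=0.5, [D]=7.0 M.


Kc = [C]^2[D]/([A][B])
= (0.5^2 × 7.0^1)/(1.9^1 × 0.8^1)
= 1.75/1.52
= 1.151

1.151


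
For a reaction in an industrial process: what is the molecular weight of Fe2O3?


M(Fe2O3) = 2×55.85 + 3×16.0
= 111.7 + 48.0
= 159.7 g/mol

159.7 g/mol


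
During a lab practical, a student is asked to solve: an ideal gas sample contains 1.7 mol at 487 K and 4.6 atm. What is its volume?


PV = nRT  (R = 0.08206 L·atm/(mol·K))
V = nRT/P = 1.7×0.08206×487/4.6
= 14.769 L

14.769 L


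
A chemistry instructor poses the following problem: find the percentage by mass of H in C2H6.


M(C2H6) = 2×12.01 + 6×1.008 = 30.068 g/mol
Mass of H = 6 × 1.008 = 6.048 g/mol
% H = 6.048/30.068 × 100 = 20.11%

20.11%


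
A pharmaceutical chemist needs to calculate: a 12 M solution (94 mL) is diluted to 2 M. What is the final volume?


C1V1 = C2V2
12 × 94 = 2 × V2
V2 = 1128/2 = 564.0 mL

564.0 mL


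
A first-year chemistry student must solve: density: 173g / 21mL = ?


ρ = mass/volume
= 173/21
= 8.238 g/mL

8.238 g/mL


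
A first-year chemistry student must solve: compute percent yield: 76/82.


% yield = actual/theoretical × 100
= 76/82 × 100
= 92.68%

92.68%


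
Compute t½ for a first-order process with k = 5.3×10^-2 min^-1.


t½ = ln2/k = 0.693147/(5.3×10^-2 min^-1)
= 13.08 min

13.08 min


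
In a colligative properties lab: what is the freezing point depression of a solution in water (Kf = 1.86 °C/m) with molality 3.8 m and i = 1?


ΔTf = Kf × m × i
= 1.86 × 3.8 × 1
= 7.068 °C

7.068 °C


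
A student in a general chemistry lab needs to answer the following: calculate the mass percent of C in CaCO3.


M(CaCO3) = 1×40.08 + 1×12.01 + 3×16.0 = 100.09 g/mol
Mass of C = 1 × 12.01 = 12.01 g/mol
% C = 12.01/100.09 × 100 = 12.00%

12.00%


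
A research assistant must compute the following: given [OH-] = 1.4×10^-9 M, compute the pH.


pOH = -log10([OH-]) = -log10(1.4×10^-9)
= 9 - log10(1.4) = 8.85
pH = 14 - pOH = 14 - 8.85 = 5.15

5.15


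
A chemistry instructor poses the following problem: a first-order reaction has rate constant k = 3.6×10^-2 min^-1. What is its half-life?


t½ = ln2/k = 0.693147/(3.6×10^-2 min^-1)
= 19.25 min

19.25 min


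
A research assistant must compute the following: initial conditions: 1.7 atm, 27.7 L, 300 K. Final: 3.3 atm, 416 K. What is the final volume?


P1V1/T1 = P2V2/T2
V2 = P1V1T2/(T1P2)
= 1.7×27.7×416/(300×3.3)
= 19.787 L

19.787 L


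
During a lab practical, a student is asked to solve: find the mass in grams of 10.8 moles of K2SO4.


M(K2SO4) = 174.27 g/mol
mass = n × M = 10.8 × 174.27 = 1882.12 g

1882.12 g


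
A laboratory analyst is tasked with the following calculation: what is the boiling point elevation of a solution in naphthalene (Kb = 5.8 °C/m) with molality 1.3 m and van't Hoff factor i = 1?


ΔTb = Kb × m × i
= 5.8 × 1.3 × 1
= 7.54 °C

7.54 °C


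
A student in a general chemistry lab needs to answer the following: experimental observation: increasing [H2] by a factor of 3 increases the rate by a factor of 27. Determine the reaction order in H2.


rate ∝ [H2]^n
3^n = 27 → n = 3
Order in H2: 3

3


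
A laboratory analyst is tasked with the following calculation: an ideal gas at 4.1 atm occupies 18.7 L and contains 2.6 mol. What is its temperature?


PV = nRT  (R = 0.08206 L·atm/(mol·K))
T = PV/(nR) = 4.1×18.7/(2.6×0.08206)
= 76.67/0.213356
= 359.35 K

359.35 K


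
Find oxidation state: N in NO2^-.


x + 2(-2) = -1, so x = +3
Oxidation number: +3

+3


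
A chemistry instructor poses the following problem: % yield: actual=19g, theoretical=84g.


% yield = actual/theoretical × 100
= 19/84 × 100
= 22.62%

22.62%


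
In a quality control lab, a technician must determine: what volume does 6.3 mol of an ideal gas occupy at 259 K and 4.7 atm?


PV = nRT  (R = 0.08206 L·atm/(mol·K))
V = nRT/P = 6.3×0.08206×259/4.7
= 28.489 L

28.489 L


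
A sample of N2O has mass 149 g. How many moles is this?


M(N2O) = 44.02 g/mol
n = mass/M = 149/44.02 = 3.3848 mol

3.3848 mol


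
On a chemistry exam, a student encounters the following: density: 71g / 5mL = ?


ρ = mass/volume
= 71/5
= 14.2 g/mL

14.2 g/mL


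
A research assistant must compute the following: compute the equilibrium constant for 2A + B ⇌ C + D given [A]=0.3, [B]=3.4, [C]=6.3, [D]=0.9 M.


Kc = [C][D]/([A]^2[B])
= (6.3^1 × 0.9^1)/(0.3^2 × 3.4^1)
= 5.67/0.306
= 18.53

18.53


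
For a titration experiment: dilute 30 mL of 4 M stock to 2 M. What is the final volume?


C1V1 = C2V2
4 × 30 = 2 × V2
V2 = 120/2 = 60.0 mL

60.0 mL


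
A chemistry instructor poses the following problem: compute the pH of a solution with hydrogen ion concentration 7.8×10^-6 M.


pH = -log10([H+]) = -log10(7.8×10^-6)
= 6 - log10(7.8)
= 6 - 0.89
= 5.11

5.11


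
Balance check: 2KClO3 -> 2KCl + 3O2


Equation: 2KClO3 -> 2KCl + 3O2
Check atoms: Cl: 2=2, K: 2=2, O: 6=6
Balanced

Yes, balanced


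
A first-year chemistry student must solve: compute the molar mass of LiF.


M(LiF) = 1×6.94 + 1×19.0
= 6.94 + 19.0
= 25.94 g/mol

25.94 g/mol


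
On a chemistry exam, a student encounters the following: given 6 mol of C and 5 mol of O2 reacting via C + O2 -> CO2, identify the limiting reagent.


Mole ratio available / coefficient:
  C: 6/1 = 6.000
  O2: 5/1 = 5.000
Smaller ratio is limiting.

O2


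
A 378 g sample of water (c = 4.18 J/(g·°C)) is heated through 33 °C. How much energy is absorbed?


q = mcΔT = 378 × 4.18 × 33
= 52141.32 J

52141.32 J


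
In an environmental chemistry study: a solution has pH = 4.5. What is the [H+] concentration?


[H+] = 10^(-pH) = 10^(-4.5)
= 3.16×10^-5 M

3.16×10^-5 M


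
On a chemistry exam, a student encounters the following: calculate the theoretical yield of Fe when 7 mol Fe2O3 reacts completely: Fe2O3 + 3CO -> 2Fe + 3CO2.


Mole ratio Fe:Fe2O3 = 2:1
n(Fe) = 7 × 2/1 = 14.000 mol
mass = 14.000 × 55.85 = 781.9 g

781.9 g


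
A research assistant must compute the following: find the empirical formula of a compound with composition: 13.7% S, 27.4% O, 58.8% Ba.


Assume 100 g sample. Moles of each element:
  S: 13.7/32.07 = 0.427 mol
  O: 27.4/16.0 = 1.712 mol
  Ba: 58.8/137.33 = 0.428 mol
Divide by smallest (0.427):
  S: 0.427/0.427 = 1.0
  O: 1.712/0.427 = 4.01
  Ba: 0.428/0.427 = 1.0
Empirical formula: BaSO4

BaSO4


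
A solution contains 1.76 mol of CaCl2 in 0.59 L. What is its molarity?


M = n/V = 1.76/0.59 = 2.983 mol/L

2.983 M


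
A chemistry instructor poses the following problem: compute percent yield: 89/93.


% yield = actual/theoretical × 100
= 89/93 × 100
= 95.7%

95.7%


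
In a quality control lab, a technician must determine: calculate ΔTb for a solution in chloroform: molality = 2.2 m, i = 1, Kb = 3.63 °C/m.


ΔTb = Kb × m × i
= 3.63 × 2.2 × 1
= 7.986 °C

7.986 °C


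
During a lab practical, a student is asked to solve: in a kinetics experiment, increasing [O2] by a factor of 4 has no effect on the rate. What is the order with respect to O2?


rate ∝ [O2]^n
rate ∝ [O2]^0
Order in O2: 0

0


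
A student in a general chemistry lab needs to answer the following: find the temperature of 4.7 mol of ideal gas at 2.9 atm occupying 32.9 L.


PV = nRT  (R = 0.08206 L·atm/(mol·K))
T = PV/(nR) = 2.9×32.9/(4.7×0.08206)
= 95.41/0.385682
= 247.38 K

247.38 K


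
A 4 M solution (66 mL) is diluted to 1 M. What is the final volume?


C1V1 = C2V2
4 × 66 = 1 × V2
V2 = 264/1 = 264.0 mL

264.0 mL


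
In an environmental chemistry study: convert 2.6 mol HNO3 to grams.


M(HNO3) = 63.02 g/mol
mass = n × M = 2.6 × 63.02 = 163.85 g

163.85 g


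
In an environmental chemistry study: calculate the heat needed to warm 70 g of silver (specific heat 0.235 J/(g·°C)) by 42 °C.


q = mcΔT = 70 × 0.235 × 42
= 690.90 J

690.90 J


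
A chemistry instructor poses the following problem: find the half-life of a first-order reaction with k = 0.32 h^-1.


t½ = ln2/k = 0.693147/(0.32 h^-1)
= 2.166 h

2.166 h


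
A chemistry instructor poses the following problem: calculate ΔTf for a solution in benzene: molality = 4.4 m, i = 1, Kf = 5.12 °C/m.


ΔTf = Kf × m × i
= 5.12 × 4.4 × 1
= 22.528 °C

22.528 °C


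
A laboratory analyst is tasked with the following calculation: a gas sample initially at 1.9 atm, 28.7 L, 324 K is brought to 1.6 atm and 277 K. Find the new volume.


P1V1/T1 = P2V2/T2
V2 = P1V1T2/(T1P2)
= 1.9×28.7×277/(324×1.6)
= 29.137 L

29.137 L


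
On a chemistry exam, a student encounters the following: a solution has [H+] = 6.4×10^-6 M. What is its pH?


pH = -log10([H+]) = -log10(6.4×10^-6)
= 6 - log10(6.4)
= 6 - 0.81
= 5.19

5.19


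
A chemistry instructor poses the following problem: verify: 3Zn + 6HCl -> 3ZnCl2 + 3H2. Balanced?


Equation: 3Zn + 6HCl -> 3ZnCl2 + 3H2
Check atoms: Cl: 6=6, H: 6=6, Zn: 3=3
Balanced

Yes, balanced


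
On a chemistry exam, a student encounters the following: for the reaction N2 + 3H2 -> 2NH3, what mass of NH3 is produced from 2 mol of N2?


Mole ratio NH3:N2 = 2:1
n(NH3) = 2 × 2/1 = 4.000 mol
mass = 4.000 × 17.03 = 68.12 g

68.12 g


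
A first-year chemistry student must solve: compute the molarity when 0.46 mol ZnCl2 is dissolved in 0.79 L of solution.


M = n/V = 0.46/0.79 = 0.582 mol/L

0.582 M


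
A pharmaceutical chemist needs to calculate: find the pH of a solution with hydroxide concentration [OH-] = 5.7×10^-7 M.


pOH = -log10([OH-]) = -log10(5.7×10^-7)
= 7 - log10(5.7) = 6.24
pH = 14 - pOH = 14 - 6.24 = 7.76

7.76


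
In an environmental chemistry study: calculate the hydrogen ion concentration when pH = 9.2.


[H+] = 10^(-pH) = 10^(-9.2)
= 6.31×10^-10 M

6.31×10^-10 M


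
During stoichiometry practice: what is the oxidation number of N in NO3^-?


x + 3(-2) = -1, so x = +5
Oxidation number: +5

+5


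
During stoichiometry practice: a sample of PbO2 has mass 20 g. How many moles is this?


M(PbO2) = 239.2 g/mol
n = mass/M = 20/239.2 = 0.0836 mol

0.0836 mol


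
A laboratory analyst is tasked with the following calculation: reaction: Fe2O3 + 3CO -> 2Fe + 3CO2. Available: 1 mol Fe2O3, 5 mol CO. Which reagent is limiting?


Mole ratio available / coefficient:
  Fe2O3: 1/1 = 1.000
  CO: 5/3 = 1.667
Smaller ratio is limiting.

Fe2O3


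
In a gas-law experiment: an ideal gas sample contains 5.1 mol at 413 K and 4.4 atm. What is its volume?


PV = nRT  (R = 0.08206 L·atm/(mol·K))
V = nRT/P = 5.1×0.08206×413/4.4
= 39.282 L

39.282 L


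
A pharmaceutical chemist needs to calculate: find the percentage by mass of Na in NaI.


M(NaI) = 1×22.99 + 1×126.9 = 149.89 g/mol
Mass of Na = 1 × 22.99 = 22.99 g/mol
% Na = 22.99/149.89 × 100 = 15.34%

15.34%


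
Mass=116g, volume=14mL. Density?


ρ = mass/volume
= 116/14
= 8.286 g/mL

8.286 g/mL


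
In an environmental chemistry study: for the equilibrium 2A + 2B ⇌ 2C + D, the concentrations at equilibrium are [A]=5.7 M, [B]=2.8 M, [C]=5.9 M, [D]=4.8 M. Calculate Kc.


Kc = [C]^2[D]/([A]^2[B]^2)
= (5.9^2 × 4.8^1)/(5.7^2 × 2.8^2)
= 167.088/254.7216
= 0.6560

0.6560


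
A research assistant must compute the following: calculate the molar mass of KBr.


M(KBr) = 1×39.1 + 1×79.9
= 39.1 + 79.9
= 119.0 g/mol

119.0 g/mol


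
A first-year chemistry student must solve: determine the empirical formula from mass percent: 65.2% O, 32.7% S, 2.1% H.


Assume 100 g sample. Moles of each element:
  O: 65.2/16.0 = 4.075 mol
  S: 32.7/32.07 = 1.02 mol
  H: 2.1/1.008 = 2.083 mol
Divide by smallest (1.02):
  O: 4.075/1.02 = 4.0
  S: 1.02/1.02 = 1.0
  H: 2.083/1.02 = 2.04
Empirical formula: H2SO4

H2SO4


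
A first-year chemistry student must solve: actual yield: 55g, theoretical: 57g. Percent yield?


% yield = actual/theoretical × 100
= 55/57 × 100
= 96.49%

96.49%


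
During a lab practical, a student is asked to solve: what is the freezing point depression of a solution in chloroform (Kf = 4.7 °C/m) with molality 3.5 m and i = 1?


ΔTf = Kf × m × i
= 4.7 × 3.5 × 1
= 16.45 °C

16.45 °C


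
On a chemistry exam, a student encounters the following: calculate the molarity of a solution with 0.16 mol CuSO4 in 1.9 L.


M = n/V = 0.16/1.9 = 0.084 mol/L

0.084 M


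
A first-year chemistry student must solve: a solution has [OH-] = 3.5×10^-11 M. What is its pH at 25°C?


pOH = -log10([OH-]) = -log10(3.5×10^-11)
= 11 - log10(3.5) = 10.46
pH = 14 - pOH = 14 - 10.46 = 3.54

3.54


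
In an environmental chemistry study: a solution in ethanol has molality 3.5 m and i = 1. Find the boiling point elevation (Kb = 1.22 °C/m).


ΔTb = Kb × m × i
= 1.22 × 3.5 × 1
= 4.27 °C

4.27 °C


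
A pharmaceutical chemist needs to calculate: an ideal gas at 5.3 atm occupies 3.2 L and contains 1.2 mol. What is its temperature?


PV = nRT  (R = 0.08206 L·atm/(mol·K))
T = PV/(nR) = 5.3×3.2/(1.2×0.08206)
= 16.96/0.098472
= 172.23 K

172.23 K


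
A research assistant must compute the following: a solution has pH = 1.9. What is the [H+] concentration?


[H+] = 10^(-pH) = 10^(-1.9)
= 1.26×10^-2 M

1.26×10^-2 M


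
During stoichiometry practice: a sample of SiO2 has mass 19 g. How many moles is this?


M(SiO2) = 60.09 g/mol
n = mass/M = 19/60.09 = 0.3162 mol

0.3162 mol


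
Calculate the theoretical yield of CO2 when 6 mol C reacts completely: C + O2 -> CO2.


Mole ratio CO2:C = 1:1
n(CO2) = 6 × 1/1 = 6.000 mol
mass = 6.000 × 44.01 = 264.06 g

264.06 g


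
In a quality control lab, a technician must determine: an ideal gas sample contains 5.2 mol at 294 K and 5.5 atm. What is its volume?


PV = nRT  (R = 0.08206 L·atm/(mol·K))
V = nRT/P = 5.2×0.08206×294/5.5
= 22.81 L

22.81 L


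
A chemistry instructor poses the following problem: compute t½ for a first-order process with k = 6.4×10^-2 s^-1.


t½ = ln2/k = 0.693147/(6.4×10^-2 s^-1)
= 10.83 s

10.83 s


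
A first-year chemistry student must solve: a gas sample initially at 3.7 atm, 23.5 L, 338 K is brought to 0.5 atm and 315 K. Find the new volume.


P1V1/T1 = P2V2/T2
V2 = P1V1T2/(T1P2)
= 3.7×23.5×315/(338×0.5)
= 162.067 L

162.067 L


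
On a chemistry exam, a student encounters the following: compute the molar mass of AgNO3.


M(AgNO3) = 1×107.87 + 1×14.01 + 3×16.0
= 107.87 + 14.01 + 48.0
= 169.88 g/mol

169.88 g/mol


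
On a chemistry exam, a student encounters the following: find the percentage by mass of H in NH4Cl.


M(NH4Cl) = 1×14.01 + 4×1.008 + 1×35.45 = 53.492 g/mol
Mass of H = 4 × 1.008 = 4.032 g/mol
% H = 4.032/53.492 × 100 = 7.54%

7.54%


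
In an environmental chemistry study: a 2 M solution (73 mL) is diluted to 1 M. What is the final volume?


C1V1 = C2V2
2 × 73 = 1 × V2
V2 = 146/1 = 146.0 mL

146.0 mL


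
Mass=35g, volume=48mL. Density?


ρ = mass/volume
= 35/48
= 0.729 g/mL

0.729 g/mL


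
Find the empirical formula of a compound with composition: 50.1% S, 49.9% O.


Assume 100 g sample. Moles of each element:
  S: 50.1/32.07 = 1.562 mol
  O: 49.9/16.0 = 3.119 mol
Divide by smallest (1.562):
  S: 1.562/1.562 = 1.0
  O: 3.119/1.562 = 2.0
Empirical formula: SO2

SO2


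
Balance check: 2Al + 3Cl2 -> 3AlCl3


Equation: 2Al + 3Cl2 -> 3AlCl3
Check atoms: Al: 2≠3, Cl: 6≠9
Not balanced

No, not balanced


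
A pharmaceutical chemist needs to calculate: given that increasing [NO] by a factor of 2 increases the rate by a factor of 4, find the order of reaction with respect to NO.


rate ∝ [NO]^n
2^n = 4 → n = 2
Order in NO: 2

2


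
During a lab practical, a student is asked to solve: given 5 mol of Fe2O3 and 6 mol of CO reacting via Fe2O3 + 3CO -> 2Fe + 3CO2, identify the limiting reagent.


Mole ratio available / coefficient:
  Fe2O3: 5/1 = 5.000
  CO: 6/3 = 2.000
Smaller ratio is limiting.

CO


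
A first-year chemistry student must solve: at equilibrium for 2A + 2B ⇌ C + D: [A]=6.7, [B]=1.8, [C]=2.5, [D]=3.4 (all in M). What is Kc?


Kc = [C][D]/([A]^2[B]^2)
= (2.5^1 × 3.4^1)/(6.7^2 × 1.8^2)
= 8.5/145.4436
= 0.05844

0.05844


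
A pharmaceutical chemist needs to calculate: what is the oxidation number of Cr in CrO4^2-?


x + 4(-2) = -2, so x = +6
Oxidation number: +6

+6


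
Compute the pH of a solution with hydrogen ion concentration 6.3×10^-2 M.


pH = -log10([H+]) = -log10(6.3×10^-2)
= 2 - log10(6.3)
= 2 - 0.8
= 1.2

1.2


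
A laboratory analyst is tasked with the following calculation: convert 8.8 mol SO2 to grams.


M(SO2) = 64.07 g/mol
mass = n × M = 8.8 × 64.07 = 563.82 g

563.82 g


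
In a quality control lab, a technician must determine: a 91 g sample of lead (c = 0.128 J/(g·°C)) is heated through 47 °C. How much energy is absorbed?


q = mcΔT = 91 × 0.128 × 47
= 547.46 J

547.46 J


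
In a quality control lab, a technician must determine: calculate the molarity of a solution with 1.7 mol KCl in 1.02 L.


M = n/V = 1.7/1.02 = 1.667 mol/L

1.667 M


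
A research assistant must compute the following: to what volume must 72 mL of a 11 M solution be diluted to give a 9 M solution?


C1V1 = C2V2
11 × 72 = 9 × V2
V2 = 792/9 = 88.0 mL

88.0 mL


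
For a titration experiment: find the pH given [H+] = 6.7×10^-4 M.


pH = -log10([H+]) = -log10(6.7×10^-4)
= 4 - log10(6.7)
= 4 - 0.83
= 3.17

3.17


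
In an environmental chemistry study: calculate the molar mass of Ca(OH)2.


M(Ca(OH)2) = 1×40.08 + 2×16.0 + 2×1.008
= 40.08 + 32.0 + 2.02
= 74.1 g/mol

74.1 g/mol


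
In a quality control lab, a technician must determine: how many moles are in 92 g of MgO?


M(MgO) = 40.31 g/mol
n = mass/M = 92/40.31 = 2.2823 mol

2.2823 mol


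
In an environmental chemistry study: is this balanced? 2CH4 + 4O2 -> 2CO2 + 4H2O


Equation: 2CH4 + 4O2 -> 2CO2 + 4H2O
Check atoms: C: 2=2, H: 8=8, O: 8=8
Balanced

Yes, balanced


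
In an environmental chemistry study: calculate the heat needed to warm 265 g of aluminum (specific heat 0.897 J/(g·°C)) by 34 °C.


q = mcΔT = 265 × 0.897 × 34
= 8081.97 J

8081.97 J


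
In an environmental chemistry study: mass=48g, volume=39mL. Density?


ρ = mass/volume
= 48/39
= 1.231 g/mL

1.231 g/mL


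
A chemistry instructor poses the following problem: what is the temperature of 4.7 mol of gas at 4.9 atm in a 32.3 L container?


PV = nRT  (R = 0.08206 L·atm/(mol·K))
T = PV/(nR) = 4.9×32.3/(4.7×0.08206)
= 158.27/0.385682
= 410.36 K

410.36 K


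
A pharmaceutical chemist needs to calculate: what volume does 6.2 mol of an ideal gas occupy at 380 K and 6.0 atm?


PV = nRT  (R = 0.08206 L·atm/(mol·K))
V = nRT/P = 6.2×0.08206×380/6.0
= 32.222 L

32.222 L


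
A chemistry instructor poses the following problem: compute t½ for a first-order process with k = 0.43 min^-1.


t½ = ln2/k = 0.693147/(0.43 min^-1)
= 1.612 min

1.612 min


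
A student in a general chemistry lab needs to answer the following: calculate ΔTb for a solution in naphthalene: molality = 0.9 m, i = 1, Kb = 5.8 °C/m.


ΔTb = Kb × m × i
= 5.8 × 0.9 × 1
= 5.22 °C

5.22 °C


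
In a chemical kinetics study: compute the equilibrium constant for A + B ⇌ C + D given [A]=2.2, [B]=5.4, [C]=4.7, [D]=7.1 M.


Kc = [C][D]/([A][B])
= (4.7^1 × 7.1^1)/(2.2^1 × 5.4^1)
= 33.37/11.88
= 2.809

2.809


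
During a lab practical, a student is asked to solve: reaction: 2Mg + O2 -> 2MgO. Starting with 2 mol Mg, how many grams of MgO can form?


Mole ratio MgO:Mg = 2:2
n(MgO) = 2 × 2/2 = 2.000 mol
mass = 2.000 × 40.31 = 80.62 g

80.62 g


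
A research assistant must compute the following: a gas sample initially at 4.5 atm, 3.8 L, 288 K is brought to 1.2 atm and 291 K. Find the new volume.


P1V1/T1 = P2V2/T2
V2 = P1V1T2/(T1P2)
= 4.5×3.8×291/(288×1.2)
= 14.398 L

14.398 L


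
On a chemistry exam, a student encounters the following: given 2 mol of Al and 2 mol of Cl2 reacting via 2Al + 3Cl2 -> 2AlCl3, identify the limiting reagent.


Mole ratio available / coefficient:
  Al: 2/2 = 1.000
  Cl2: 2/3 = 0.667
Smaller ratio is limiting.

Cl2


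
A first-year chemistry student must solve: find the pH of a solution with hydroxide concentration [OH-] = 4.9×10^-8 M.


pOH = -log10([OH-]) = -log10(4.9×10^-8)
= 8 - log10(4.9) = 7.31
pH = 14 - pOH = 14 - 7.31 = 6.69

6.69


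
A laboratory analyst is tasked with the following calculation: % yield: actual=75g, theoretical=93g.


% yield = actual/theoretical × 100
= 75/93 × 100
= 80.65%

80.65%


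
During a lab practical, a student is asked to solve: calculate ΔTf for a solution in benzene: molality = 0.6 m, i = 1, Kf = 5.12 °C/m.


ΔTf = Kf × m × i
= 5.12 × 0.6 × 1
= 3.072 °C

3.072 °C


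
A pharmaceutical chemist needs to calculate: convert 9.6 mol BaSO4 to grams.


M(BaSO4) = 233.4 g/mol
mass = n × M = 9.6 × 233.4 = 2240.64 g

2240.64 g


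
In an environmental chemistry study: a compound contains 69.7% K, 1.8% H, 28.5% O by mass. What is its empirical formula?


Assume 100 g sample. Moles of each element:
  K: 69.7/39.1 = 1.783 mol
  H: 1.8/1.008 = 1.786 mol
  O: 28.5/16.0 = 1.781 mol
Divide by smallest (1.781):
  K: 1.783/1.781 = 1.0
  H: 1.786/1.781 = 1.0
  O: 1.781/1.781 = 1.0
Empirical formula: KOH

KOH


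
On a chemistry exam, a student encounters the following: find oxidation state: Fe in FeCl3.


x + 3(-1) = 0, so x = +3
Oxidation number: +3

+3


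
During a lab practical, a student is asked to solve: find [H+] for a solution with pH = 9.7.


[H+] = 10^(-pH) = 10^(-9.7)
= 2.0×10^-10 M

2.0×10^-10 M


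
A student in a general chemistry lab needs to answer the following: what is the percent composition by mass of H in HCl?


M(HCl) = 1×1.008 + 1×35.45 = 36.458 g/mol
Mass of H = 1 × 1.008 = 1.008 g/mol
% H = 1.008/36.458 × 100 = 2.76%

2.76%


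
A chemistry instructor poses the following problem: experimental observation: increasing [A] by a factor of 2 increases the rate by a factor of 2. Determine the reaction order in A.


rate ∝ [A]^n
2^n = 2 → n = 1
Order in A: 1

1


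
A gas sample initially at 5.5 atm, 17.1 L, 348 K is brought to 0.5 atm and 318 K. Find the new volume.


P1V1/T1 = P2V2/T2
V2 = P1V1T2/(T1P2)
= 5.5×17.1×318/(348×0.5)
= 171.884 L

171.884 L


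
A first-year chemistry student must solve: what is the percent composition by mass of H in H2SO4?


M(H2SO4) = 2×1.008 + 1×32.07 + 4×16.0 = 98.086 g/mol
Mass of H = 2 × 1.008 = 2.016 g/mol
% H = 2.016/98.086 × 100 = 2.06%

2.06%


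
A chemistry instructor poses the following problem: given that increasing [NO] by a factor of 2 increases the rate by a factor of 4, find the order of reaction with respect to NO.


rate ∝ [NO]^n
2^n = 4 → n = 2
Order in NO: 2

2


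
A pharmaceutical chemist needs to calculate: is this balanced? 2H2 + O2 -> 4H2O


Equation: 2H2 + O2 -> 4H2O
Check atoms: H: 4≠8, O: 2≠4
Not balanced

No, not balanced


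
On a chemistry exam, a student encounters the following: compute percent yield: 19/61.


% yield = actual/theoretical × 100
= 19/61 × 100
= 31.15%

31.15%


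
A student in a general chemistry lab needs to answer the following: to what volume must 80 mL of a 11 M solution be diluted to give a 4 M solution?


C1V1 = C2V2
11 × 80 = 4 × V2
V2 = 880/4 = 220.0 mL

220.0 mL


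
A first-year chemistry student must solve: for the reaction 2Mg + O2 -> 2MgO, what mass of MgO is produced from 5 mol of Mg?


Mole ratio MgO:Mg = 2:2
n(MgO) = 5 × 2/2 = 5.000 mol
mass = 5.000 × 40.31 = 201.55 g

201.55 g


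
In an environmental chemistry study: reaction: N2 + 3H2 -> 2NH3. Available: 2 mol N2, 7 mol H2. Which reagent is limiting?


Mole ratio available / coefficient:
  N2: 2/1 = 2.000
  H2: 7/3 = 2.333
Smaller ratio is limiting.

N2


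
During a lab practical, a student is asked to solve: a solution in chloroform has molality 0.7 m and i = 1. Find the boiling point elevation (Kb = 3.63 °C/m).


ΔTb = Kb × m × i
= 3.63 × 0.7 × 1
= 2.541 °C

2.541 °C


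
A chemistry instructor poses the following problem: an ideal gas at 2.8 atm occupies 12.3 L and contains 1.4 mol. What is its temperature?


PV = nRT  (R = 0.08206 L·atm/(mol·K))
T = PV/(nR) = 2.8×12.3/(1.4×0.08206)
= 34.44/0.114884
= 299.78 K

299.78 K


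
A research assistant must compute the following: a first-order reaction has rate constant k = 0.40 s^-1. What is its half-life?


t½ = ln2/k = 0.693147/(0.40 s^-1)
= 1.733 s

1.733 s


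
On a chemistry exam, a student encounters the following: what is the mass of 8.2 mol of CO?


M(CO) = 28.01 g/mol
mass = n × M = 8.2 × 28.01 = 229.68 g

229.68 g


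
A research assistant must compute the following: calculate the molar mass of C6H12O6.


M(C6H12O6) = 6×12.01 + 12×1.008 + 6×16.0
= 72.06 + 12.1 + 96.0
= 180.16 g/mol

180.16 g/mol


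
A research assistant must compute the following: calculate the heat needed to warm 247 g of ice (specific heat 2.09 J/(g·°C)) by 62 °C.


q = mcΔT = 247 × 2.09 × 62
= 32006.26 J

32006.26 J


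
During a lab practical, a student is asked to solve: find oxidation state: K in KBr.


Group 1 metal: +1
Oxidation number: +1

+1


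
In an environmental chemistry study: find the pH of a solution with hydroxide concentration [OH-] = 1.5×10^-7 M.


pOH = -log10([OH-]) = -log10(1.5×10^-7)
= 7 - log10(1.5) = 6.82
pH = 14 - pOH = 14 - 6.82 = 7.18

7.18


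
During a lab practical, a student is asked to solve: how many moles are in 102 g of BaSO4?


M(BaSO4) = 233.4 g/mol
n = mass/M = 102/233.4 = 0.437 mol

0.437 mol


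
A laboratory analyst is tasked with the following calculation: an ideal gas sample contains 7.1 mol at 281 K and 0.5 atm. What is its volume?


PV = nRT  (R = 0.08206 L·atm/(mol·K))
V = nRT/P = 7.1×0.08206×281/0.5
= 327.436 L

327.436 L


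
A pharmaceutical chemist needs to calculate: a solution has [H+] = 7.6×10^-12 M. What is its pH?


pH = -log10([H+]) = -log10(7.6×10^-12)
= 12 - log10(7.6)
= 12 - 0.88
= 11.12

11.12
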